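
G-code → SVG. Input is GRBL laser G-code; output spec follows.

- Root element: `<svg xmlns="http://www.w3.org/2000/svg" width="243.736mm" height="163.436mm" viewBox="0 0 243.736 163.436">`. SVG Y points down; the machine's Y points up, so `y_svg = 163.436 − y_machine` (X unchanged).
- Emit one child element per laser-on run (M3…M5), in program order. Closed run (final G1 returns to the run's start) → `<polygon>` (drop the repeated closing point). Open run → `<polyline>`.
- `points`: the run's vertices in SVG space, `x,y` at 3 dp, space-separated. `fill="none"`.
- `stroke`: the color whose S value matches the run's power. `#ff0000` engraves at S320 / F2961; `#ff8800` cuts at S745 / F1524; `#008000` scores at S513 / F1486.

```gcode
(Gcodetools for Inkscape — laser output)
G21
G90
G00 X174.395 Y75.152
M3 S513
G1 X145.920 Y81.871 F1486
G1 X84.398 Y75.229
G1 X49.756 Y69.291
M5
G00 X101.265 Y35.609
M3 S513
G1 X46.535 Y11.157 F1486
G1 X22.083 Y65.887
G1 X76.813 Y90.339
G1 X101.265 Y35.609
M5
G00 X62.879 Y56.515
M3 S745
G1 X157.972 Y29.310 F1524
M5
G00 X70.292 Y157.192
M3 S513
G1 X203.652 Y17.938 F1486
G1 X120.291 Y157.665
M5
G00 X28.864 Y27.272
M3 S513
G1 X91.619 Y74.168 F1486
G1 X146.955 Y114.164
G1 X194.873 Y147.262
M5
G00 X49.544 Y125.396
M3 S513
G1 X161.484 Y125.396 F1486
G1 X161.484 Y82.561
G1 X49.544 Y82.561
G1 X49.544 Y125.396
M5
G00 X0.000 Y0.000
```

Each laser-on run becomes one SVG element. Flip Y back into SVG space with y_svg = 163.436 − y_machine.

Run 1: power S513 maps to stroke `#008000` (score). The run is open, so emit a `<polyline>` with points (Y-flipped): 174.395,88.284 145.920,81.565 84.398,88.207 49.756,94.145.

Run 2: the run's S513 means `#008000` (score). The run returns to its start, so emit a `<polygon>` with points (Y-flipped): 101.265,127.827 46.535,152.279 22.083,97.549 76.813,73.097.

Run 3: the run's S745 means `#ff8800` (cut). The run is open, so emit a `<polyline>` with points (Y-flipped): 62.879,106.921 157.972,134.126.

Run 4: the run's S513 means `#008000` (score). The run is open, so emit a `<polyline>` with points (Y-flipped): 70.292,6.244 203.652,145.498 120.291,5.771.

Run 5: the run's S513 means `#008000` (score). The run is open, so emit a `<polyline>` with points (Y-flipped): 28.864,136.164 91.619,89.268 146.955,49.272 194.873,16.174.

Run 6: power S513 maps to stroke `#008000` (score). The run returns to its start, so emit a `<polygon>` with points (Y-flipped): 49.544,38.040 161.484,38.040 161.484,80.875 49.544,80.875.

<svg xmlns="http://www.w3.org/2000/svg" width="243.736mm" height="163.436mm" viewBox="0 0 243.736 163.436">
  <polyline points="174.395,88.284 145.920,81.565 84.398,88.207 49.756,94.145" fill="none" stroke="#008000"/>
  <polygon points="101.265,127.827 46.535,152.279 22.083,97.549 76.813,73.097" fill="none" stroke="#008000"/>
  <polyline points="62.879,106.921 157.972,134.126" fill="none" stroke="#ff8800"/>
  <polyline points="70.292,6.244 203.652,145.498 120.291,5.771" fill="none" stroke="#008000"/>
  <polyline points="28.864,136.164 91.619,89.268 146.955,49.272 194.873,16.174" fill="none" stroke="#008000"/>
  <polygon points="49.544,38.040 161.484,38.040 161.484,80.875 49.544,80.875" fill="none" stroke="#008000"/>
</svg>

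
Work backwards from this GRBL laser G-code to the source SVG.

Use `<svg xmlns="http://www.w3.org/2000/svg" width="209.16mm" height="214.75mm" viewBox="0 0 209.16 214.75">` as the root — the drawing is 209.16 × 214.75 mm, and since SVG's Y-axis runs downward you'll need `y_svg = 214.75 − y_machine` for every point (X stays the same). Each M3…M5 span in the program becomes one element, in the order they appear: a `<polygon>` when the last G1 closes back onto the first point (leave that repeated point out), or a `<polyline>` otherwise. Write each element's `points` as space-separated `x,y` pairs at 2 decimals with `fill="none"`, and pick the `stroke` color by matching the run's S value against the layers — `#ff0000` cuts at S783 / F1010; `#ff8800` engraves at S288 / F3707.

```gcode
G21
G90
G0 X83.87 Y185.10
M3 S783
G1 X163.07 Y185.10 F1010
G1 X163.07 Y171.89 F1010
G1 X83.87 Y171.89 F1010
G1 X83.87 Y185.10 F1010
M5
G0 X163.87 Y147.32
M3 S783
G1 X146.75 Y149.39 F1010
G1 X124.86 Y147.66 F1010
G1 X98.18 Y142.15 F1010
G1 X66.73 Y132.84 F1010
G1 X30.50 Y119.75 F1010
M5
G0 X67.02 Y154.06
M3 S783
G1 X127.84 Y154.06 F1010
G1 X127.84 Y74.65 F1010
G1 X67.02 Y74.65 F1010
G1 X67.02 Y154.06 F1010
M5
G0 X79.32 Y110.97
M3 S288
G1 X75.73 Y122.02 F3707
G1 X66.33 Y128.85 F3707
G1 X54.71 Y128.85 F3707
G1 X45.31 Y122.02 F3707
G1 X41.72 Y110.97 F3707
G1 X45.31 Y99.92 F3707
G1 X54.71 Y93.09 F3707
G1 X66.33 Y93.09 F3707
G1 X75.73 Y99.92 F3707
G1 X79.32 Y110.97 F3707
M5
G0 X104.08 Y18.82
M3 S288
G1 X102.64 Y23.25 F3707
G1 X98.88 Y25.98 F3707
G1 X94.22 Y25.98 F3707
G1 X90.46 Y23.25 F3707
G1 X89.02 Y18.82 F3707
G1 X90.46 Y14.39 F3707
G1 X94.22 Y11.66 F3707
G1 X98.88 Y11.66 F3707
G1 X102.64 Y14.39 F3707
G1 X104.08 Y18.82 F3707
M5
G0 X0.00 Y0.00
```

y_svg = 214.75 − y_m.

[1] S783→`#ff0000` (cut); closed run; points: 83.87,29.65 163.07,29.65 163.07,42.86 83.87,42.86

[2] S783→`#ff0000` (cut); open run; points: 163.87,67.43 146.75,65.36 124.86,67.09 98.18,72.60 66.73,81.91 30.50,95.00

[3] S783→`#ff0000` (cut); closed run; points: 67.02,60.69 127.84,60.69 127.84,140.10 67.02,140.10

[4] S288→`#ff8800` (engrave); closed run; points: 79.32,103.78 75.73,92.73 66.33,85.90 54.71,85.90 45.31,92.73 41.72,103.78 45.31,114.83 54.71,121.66 66.33,121.66 75.73,114.83

[5] S288→`#ff8800` (engrave); closed run; points: 104.08,195.93 102.64,191.50 98.88,188.77 94.22,188.77 90.46,191.50 89.02,195.93 90.46,200.36 94.22,203.09 98.88,203.09 102.64,200.36

<svg xmlns="http://www.w3.org/2000/svg" width="209.16mm" height="214.75mm" viewBox="0 0 209.16 214.75">
  <polygon points="83.87,29.65 163.07,29.65 163.07,42.86 83.87,42.86" fill="none" stroke="#ff0000"/>
  <polyline points="163.87,67.43 146.75,65.36 124.86,67.09 98.18,72.60 66.73,81.91 30.50,95.00" fill="none" stroke="#ff0000"/>
  <polygon points="67.02,60.69 127.84,60.69 127.84,140.10 67.02,140.10" fill="none" stroke="#ff0000"/>
  <polygon points="79.32,103.78 75.73,92.73 66.33,85.90 54.71,85.90 45.31,92.73 41.72,103.78 45.31,114.83 54.71,121.66 66.33,121.66 75.73,114.83" fill="none" stroke="#ff8800"/>
  <polygon points="104.08,195.93 102.64,191.50 98.88,188.77 94.22,188.77 90.46,191.50 89.02,195.93 90.46,200.36 94.22,203.09 98.88,203.09 102.64,200.36" fill="none" stroke="#ff8800"/>
</svg>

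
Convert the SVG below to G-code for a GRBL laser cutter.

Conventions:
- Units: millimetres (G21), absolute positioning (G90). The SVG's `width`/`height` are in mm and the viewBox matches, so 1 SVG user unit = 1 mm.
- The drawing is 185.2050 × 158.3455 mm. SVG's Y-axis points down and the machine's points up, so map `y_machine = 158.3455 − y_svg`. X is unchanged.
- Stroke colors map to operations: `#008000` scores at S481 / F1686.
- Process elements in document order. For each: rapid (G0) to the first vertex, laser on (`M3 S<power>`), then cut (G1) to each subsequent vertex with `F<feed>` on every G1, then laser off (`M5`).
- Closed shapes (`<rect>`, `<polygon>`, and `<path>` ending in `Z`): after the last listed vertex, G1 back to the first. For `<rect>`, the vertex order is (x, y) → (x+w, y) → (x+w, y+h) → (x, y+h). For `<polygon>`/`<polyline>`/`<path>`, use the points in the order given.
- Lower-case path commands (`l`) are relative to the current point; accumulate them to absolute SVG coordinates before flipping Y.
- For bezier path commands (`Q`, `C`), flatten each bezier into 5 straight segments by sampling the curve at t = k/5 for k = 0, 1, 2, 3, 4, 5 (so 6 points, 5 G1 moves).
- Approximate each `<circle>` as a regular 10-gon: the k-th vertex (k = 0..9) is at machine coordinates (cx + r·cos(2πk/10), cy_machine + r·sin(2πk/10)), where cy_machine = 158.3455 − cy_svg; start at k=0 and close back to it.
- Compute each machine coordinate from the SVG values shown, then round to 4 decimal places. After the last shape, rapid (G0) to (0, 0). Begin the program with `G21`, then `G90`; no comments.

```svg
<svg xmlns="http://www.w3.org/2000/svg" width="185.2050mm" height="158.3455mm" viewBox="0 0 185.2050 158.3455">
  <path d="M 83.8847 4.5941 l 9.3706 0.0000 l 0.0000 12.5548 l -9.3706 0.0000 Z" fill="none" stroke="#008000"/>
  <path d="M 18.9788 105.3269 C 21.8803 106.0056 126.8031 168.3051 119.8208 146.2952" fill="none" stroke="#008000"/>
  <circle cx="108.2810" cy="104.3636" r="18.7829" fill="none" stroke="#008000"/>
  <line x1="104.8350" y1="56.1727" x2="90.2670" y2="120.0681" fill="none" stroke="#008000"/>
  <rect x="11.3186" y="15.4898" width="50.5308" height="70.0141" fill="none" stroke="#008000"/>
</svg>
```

G21
G90
G0 X83.8847 Y153.7514
M3 S481
G1 X93.2553 Y153.7514 F1686
G1 X93.2553 Y141.1966 F1686
G1 X83.8847 Y141.1966 F1686
G1 X83.8847 Y153.7514 F1686
M5
G0 X18.9788 Y53.0186
M3 S481
G1 X31.2508 Y46.3843 F1686
G1 X57.7395 Y31.9657 F1686
G1 X88.1764 Y16.7674 F1686
G1 X112.2930 Y7.7940 F1686
G1 X119.8208 Y12.0503 F1686
M5
G0 X127.0639 Y53.9819
M3 S481
G1 X123.4767 Y65.0222 F1686
G1 X114.0852 Y71.8455 F1686
G1 X102.4768 Y71.8455 F1686
G1 X93.0853 Y65.0222 F1686
G1 X89.4981 Y53.9819 F1686
G1 X93.0853 Y42.9416 F1686
G1 X102.4768 Y36.1183 F1686
G1 X114.0852 Y36.1183 F1686
G1 X123.4767 Y42.9416 F1686
G1 X127.0639 Y53.9819 F1686
M5
G0 X104.8350 Y102.1728
M3 S481
G1 X90.2670 Y38.2774 F1686
M5
G0 X11.3186 Y142.8557
M3 S481
G1 X61.8494 Y142.8557 F1686
G1 X61.8494 Y72.8416 F1686
G1 X11.3186 Y72.8416 F1686
G1 X11.3186 Y142.8557 F1686
M5
G0 X0.0000 Y0.0000

1 u = 1 mm; y_m = 158.3455 − y.

[1] `<path>` rectangle, #008000→score S481 F1686: (83.8847,153.7514) → (93.2553,153.7514) → (93.2553,141.1966) → (83.8847,141.1966) → (83.8847,153.7514) (closed)

[2] `<path>` cubic bezier, #008000→score S481 F1686: (18.9788,53.0186) → (31.2508,46.3843) → (57.7395,31.9657) → (88.1764,16.7674) → (112.2930,7.7940) → (119.8208,12.0503)

[3] `<circle>` circle, #008000→score S481 F1686: (127.0639,53.9819) → (123.4767,65.0222) → (114.0852,71.8455) → (102.4768,71.8455) → (93.0853,65.0222) → (89.4981,53.9819) → (93.0853,42.9416) → (102.4768,36.1183) → (114.0852,36.1183) → (123.4767,42.9416) → (127.0639,53.9819) (closed)

[4] `<line>` line segment, #008000→score S481 F1686: (104.8350,102.1728) → (90.2670,38.2774)

[5] `<rect>` rectangle, #008000→score S481 F1686: (11.3186,142.8557) → (61.8494,142.8557) → (61.8494,72.8416) → (11.3186,72.8416) → (11.3186,142.8557) (closed)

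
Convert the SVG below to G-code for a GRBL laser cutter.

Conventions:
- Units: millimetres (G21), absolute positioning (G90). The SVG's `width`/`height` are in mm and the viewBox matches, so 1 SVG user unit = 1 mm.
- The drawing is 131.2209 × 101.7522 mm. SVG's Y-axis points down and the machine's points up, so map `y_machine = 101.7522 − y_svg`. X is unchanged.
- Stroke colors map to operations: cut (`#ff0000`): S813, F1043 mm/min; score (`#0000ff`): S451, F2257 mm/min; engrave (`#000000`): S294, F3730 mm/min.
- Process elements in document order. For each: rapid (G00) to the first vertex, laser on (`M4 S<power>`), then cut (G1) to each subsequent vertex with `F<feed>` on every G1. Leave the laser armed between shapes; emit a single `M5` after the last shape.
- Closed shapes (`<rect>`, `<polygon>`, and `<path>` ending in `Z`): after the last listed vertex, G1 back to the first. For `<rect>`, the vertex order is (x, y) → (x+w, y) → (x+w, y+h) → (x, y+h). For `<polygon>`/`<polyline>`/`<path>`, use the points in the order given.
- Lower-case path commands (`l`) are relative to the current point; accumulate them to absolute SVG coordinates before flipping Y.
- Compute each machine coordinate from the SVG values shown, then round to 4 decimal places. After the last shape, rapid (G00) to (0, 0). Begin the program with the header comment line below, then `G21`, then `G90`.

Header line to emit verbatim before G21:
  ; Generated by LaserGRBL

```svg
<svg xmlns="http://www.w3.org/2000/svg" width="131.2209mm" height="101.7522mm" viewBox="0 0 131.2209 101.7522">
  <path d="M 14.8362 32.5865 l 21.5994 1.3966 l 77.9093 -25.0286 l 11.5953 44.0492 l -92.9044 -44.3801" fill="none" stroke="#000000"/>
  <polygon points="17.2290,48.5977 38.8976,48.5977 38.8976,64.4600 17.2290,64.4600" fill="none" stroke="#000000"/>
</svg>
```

; Generated by LaserGRBL
G21
G90
G00 X14.8362 Y69.1657
M4 S294
G1 X36.4356 Y67.7691 F3730
G1 X114.3449 Y92.7977 F3730
G1 X125.9402 Y48.7485 F3730
G1 X33.0358 Y93.1286 F3730
G00 X17.2290 Y53.1545
M4 S294
G1 X38.8976 Y53.1545 F3730
G1 X38.8976 Y37.2922 F3730
G1 X17.2290 Y37.2922 F3730
G1 X17.2290 Y53.1545 F3730
M5
G00 X0.0000 Y0.0000

1 u = 1 mm; y_m = 101.7522 − y.

[1] `<path>` open polyline, #000000→engrave S294 F3730: (14.8362,69.1657) → (36.4356,67.7691) → (114.3449,92.7977) → (125.9402,48.7485) → (33.0358,93.1286)

[2] `<polygon>` rectangle, #000000→engrave S294 F3730: (17.2290,53.1545) → (38.8976,53.1545) → (38.8976,37.2922) → (17.2290,37.2922) → (17.2290,53.1545) (closed)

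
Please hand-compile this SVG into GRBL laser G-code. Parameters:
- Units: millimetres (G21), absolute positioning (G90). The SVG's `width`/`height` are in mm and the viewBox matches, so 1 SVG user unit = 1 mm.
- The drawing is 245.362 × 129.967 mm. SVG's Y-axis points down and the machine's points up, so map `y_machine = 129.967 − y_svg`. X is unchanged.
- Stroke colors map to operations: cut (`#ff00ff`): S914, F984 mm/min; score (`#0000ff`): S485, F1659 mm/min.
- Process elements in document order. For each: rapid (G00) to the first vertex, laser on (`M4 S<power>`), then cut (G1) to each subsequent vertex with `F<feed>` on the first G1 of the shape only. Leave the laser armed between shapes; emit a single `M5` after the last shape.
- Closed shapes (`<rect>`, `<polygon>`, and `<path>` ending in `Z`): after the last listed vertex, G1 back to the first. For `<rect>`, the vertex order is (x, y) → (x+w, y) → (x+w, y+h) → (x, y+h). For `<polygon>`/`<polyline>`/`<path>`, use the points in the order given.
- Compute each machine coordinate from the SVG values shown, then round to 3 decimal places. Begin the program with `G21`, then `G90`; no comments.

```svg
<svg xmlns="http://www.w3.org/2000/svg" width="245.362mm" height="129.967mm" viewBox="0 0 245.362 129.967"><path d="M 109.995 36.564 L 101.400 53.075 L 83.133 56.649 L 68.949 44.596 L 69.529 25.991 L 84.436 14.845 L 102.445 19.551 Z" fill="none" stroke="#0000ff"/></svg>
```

viewBox `0 0 245.362 129.967` with mm width/height → 1 unit = 1 mm. Flip: y_m = 129.967 − y_svg.

**Shape 1** — `<path>` regular polygon, stroke `#0000ff` → score (S485, F1659). Machine vertices: (109.995,93.403) → (101.400,76.892) → (83.133,73.318) → (68.949,85.371) → (69.529,103.976) → (84.436,115.122) → (102.445,110.416) → (109.995,93.403). Closed: final G1 returns to the first vertex.

G21
G90
G00 X109.995 Y93.403
M4 S485
G1 X101.400 Y76.892 F1659
G1 X83.133 Y73.318
G1 X68.949 Y85.371
G1 X69.529 Y103.976
G1 X84.436 Y115.122
G1 X102.445 Y110.416
G1 X109.995 Y93.403
M5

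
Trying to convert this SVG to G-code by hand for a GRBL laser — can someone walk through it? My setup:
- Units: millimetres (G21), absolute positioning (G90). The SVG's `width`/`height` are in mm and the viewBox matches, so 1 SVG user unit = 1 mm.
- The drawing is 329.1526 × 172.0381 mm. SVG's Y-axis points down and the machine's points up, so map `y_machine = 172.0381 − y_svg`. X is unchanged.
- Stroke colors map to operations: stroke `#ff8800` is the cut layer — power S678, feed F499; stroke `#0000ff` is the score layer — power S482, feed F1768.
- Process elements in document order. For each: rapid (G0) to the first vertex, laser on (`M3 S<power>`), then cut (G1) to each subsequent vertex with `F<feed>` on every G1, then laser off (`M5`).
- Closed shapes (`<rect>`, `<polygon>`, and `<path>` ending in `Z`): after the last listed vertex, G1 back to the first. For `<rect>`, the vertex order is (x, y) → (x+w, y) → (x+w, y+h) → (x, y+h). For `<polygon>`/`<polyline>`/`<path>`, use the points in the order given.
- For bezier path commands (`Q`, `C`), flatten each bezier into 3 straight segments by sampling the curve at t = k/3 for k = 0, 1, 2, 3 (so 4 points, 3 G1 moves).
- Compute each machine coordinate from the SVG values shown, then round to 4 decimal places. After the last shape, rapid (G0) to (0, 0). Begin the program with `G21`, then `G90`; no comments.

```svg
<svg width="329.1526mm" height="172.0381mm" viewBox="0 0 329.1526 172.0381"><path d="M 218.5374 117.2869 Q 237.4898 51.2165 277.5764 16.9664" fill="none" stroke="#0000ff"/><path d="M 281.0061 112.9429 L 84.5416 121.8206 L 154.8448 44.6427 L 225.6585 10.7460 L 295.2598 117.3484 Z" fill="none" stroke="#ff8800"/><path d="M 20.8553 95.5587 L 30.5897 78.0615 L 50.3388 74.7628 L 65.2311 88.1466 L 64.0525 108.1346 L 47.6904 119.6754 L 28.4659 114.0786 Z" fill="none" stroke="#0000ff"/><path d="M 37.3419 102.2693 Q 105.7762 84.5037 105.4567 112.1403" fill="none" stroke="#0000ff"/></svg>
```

viewBox `0 0 329.1526 172.0381` with mm width/height → 1 unit = 1 mm. Flip: y_m = 172.0381 − y_svg.

**Shape 1** — `<path>` quadratic bezier, stroke `#0000ff` → score (S482, F1768). Control points (SVG): P0=(218.5374,117.2869), P1=(237.4898,51.2165), P2=(277.5764,16.9664); sampled at t=k/3. Machine vertices: (218.5374,54.7512) → (233.5206,95.2625) → (253.2002,128.7027) → (277.5764,155.0717). Open path.

**Shape 2** — `<path>` closed polygon, stroke `#ff8800` → cut (S678, F499). Machine vertices: (281.0061,59.0952) → (84.5416,50.2175) → (154.8448,127.3954) → (225.6585,161.2921) → (295.2598,54.6897) → (281.0061,59.0952). Closed: final G1 returns to the first vertex.

**Shape 3** — `<path>` regular polygon, stroke `#0000ff` → score (S482, F1768). Machine vertices: (20.8553,76.4794) → (30.5897,93.9766) → (50.3388,97.2753) → (65.2311,83.8915) → (64.0525,63.9035) → (47.6904,52.3627) → (28.4659,57.9595) → (20.8553,76.4794). Closed: final G1 returns to the first vertex.

**Shape 4** — `<path>` quadratic bezier, stroke `#0000ff` → score (S482, F1768). Control points (SVG): P0=(37.3419,102.2693), P1=(105.7762,84.5037), P2=(105.4567,112.1403); sampled at t=k/3. Machine vertices: (37.3419,69.7688) → (75.3255,76.5678) → (98.0304,73.2775) → (105.4567,59.8978). Open path.

G21
G90
G0 X218.5374 Y54.7512
M3 S482
G1 X233.5206 Y95.2625 F1768
G1 X253.2002 Y128.7027 F1768
G1 X277.5764 Y155.0717 F1768
M5
G0 X281.0061 Y59.0952
M3 S678
G1 X84.5416 Y50.2175 F499
G1 X154.8448 Y127.3954 F499
G1 X225.6585 Y161.2921 F499
G1 X295.2598 Y54.6897 F499
G1 X281.0061 Y59.0952 F499
M5
G0 X20.8553 Y76.4794
M3 S482
G1 X30.5897 Y93.9766 F1768
G1 X50.3388 Y97.2753 F1768
G1 X65.2311 Y83.8915 F1768
G1 X64.0525 Y63.9035 F1768
G1 X47.6904 Y52.3627 F1768
G1 X28.4659 Y57.9595 F1768
G1 X20.8553 Y76.4794 F1768
M5
G0 X37.3419 Y69.7688
M3 S482
G1 X75.3255 Y76.5678 F1768
G1 X98.0304 Y73.2775 F1768
G1 X105.4567 Y59.8978 F1768
M5
G0 X0.0000 Y0.0000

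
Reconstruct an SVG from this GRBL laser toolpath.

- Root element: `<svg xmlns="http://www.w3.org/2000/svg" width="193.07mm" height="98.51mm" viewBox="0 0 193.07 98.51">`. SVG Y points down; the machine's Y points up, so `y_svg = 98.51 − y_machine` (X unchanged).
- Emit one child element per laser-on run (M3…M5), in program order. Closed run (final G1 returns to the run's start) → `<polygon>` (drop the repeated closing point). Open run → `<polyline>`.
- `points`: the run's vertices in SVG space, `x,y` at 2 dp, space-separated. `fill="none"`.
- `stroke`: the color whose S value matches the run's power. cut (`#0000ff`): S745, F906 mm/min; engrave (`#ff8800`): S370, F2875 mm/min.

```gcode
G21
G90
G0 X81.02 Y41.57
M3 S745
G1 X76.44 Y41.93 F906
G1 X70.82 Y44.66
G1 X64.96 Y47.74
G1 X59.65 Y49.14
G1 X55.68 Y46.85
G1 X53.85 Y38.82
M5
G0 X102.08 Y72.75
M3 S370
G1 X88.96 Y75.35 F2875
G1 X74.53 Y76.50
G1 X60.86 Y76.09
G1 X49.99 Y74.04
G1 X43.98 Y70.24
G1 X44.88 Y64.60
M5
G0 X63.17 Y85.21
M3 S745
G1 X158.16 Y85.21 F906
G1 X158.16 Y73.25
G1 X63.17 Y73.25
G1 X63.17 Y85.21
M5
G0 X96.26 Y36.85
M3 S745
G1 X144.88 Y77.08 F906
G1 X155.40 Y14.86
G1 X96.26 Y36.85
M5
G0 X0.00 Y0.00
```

<svg xmlns="http://www.w3.org/2000/svg" width="193.07mm" height="98.51mm" viewBox="0 0 193.07 98.51">
  <polyline points="81.02,56.94 76.44,56.58 70.82,53.85 64.96,50.77 59.65,49.37 55.68,51.66 53.85,59.69" fill="none" stroke="#0000ff"/>
  <polyline points="102.08,25.76 88.96,23.16 74.53,22.01 60.86,22.42 49.99,24.47 43.98,28.27 44.88,33.91" fill="none" stroke="#ff8800"/>
  <polygon points="63.17,13.30 158.16,13.30 158.16,25.26 63.17,25.26" fill="none" stroke="#0000ff"/>
  <polygon points="96.26,61.66 144.88,21.43 155.40,83.65" fill="none" stroke="#0000ff"/>
</svg>

y_svg = 98.51 − y_m.

[1] S745→`#0000ff` (cut); open run; points: 81.02,56.94 76.44,56.58 70.82,53.85 64.96,50.77 59.65,49.37 55.68,51.66 53.85,59.69

[2] S370→`#ff8800` (engrave); open run; points: 102.08,25.76 88.96,23.16 74.53,22.01 60.86,22.42 49.99,24.47 43.98,28.27 44.88,33.91

[3] S745→`#0000ff` (cut); closed run; points: 63.17,13.30 158.16,13.30 158.16,25.26 63.17,25.26

[4] S745→`#0000ff` (cut); closed run; points: 96.26,61.66 144.88,21.43 155.40,83.65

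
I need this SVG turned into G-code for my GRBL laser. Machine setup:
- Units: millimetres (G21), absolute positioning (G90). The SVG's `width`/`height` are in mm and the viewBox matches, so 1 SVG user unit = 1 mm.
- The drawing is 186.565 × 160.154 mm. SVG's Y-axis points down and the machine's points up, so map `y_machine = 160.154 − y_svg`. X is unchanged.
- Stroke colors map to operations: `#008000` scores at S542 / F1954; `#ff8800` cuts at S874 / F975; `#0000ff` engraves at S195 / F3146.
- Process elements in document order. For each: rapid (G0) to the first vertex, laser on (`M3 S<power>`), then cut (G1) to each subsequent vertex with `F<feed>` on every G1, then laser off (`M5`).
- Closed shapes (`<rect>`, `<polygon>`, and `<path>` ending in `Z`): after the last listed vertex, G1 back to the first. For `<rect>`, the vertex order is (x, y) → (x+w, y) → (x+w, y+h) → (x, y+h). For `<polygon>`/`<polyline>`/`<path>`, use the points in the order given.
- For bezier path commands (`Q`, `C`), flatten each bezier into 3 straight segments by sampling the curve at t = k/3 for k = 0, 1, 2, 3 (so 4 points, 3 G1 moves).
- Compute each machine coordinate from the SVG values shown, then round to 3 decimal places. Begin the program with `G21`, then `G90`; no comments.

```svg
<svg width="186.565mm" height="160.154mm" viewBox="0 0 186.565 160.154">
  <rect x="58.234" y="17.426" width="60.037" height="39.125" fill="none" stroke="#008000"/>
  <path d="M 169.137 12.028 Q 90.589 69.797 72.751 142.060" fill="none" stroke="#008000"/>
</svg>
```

G21
G90
G0 X58.234 Y142.728
M3 S542
G1 X118.271 Y142.728 F1954
G1 X118.271 Y103.603 F1954
G1 X58.234 Y103.603 F1954
G1 X58.234 Y142.728 F1954
M5
G0 X169.137 Y148.126
M3 S542
G1 X123.517 Y108.003 F1954
G1 X91.389 Y64.659 F1954
G1 X72.751 Y18.094 F1954
M5

1 u = 1 mm; y_m = 160.154 − y.

[1] `<rect>` rectangle, #008000→score S542 F1954: (58.234,142.728) → (118.271,142.728) → (118.271,103.603) → (58.234,103.603) → (58.234,142.728) (closed)

[2] `<path>` quadratic bezier, #008000→score S542 F1954: (169.137,148.126) → (123.517,108.003) → (91.389,64.659) → (72.751,18.094)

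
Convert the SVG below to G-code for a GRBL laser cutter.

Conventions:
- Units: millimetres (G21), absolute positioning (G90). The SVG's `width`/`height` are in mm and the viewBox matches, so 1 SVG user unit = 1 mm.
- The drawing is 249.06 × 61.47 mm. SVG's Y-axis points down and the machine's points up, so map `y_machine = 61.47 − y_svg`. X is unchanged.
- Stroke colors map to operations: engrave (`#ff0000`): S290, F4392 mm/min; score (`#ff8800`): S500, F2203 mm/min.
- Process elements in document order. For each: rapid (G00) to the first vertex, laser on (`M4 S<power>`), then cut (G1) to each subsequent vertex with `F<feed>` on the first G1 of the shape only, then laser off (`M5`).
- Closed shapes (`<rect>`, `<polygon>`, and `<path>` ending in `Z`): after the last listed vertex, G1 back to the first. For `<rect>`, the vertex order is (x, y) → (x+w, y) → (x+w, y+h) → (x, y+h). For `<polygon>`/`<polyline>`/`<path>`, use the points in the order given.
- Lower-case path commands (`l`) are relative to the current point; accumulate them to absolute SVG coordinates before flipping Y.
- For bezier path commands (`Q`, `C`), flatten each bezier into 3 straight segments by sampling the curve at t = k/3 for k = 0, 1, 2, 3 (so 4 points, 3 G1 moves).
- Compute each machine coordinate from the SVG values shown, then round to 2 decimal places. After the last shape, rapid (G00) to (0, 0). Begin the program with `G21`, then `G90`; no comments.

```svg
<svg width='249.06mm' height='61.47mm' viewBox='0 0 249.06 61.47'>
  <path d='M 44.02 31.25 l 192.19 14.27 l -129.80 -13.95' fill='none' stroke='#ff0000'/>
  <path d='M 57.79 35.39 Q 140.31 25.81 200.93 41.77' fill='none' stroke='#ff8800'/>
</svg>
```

viewBox `0 0 249.06 61.47` with mm width/height → 1 unit = 1 mm. Flip: y_m = 61.47 − y_svg.

**Shape 1** — `<path>` open polyline, stroke `#ff0000` → engrave (S290, F4392). Machine vertices: (44.02,30.22) → (236.21,15.95) → (106.41,29.90). Open path.

**Shape 2** — `<path>` quadratic bezier, stroke `#ff8800` → score (S500, F2203). Control points (SVG): P0=(57.79,35.39), P1=(140.31,25.81), P2=(200.93,41.77); sampled at t=k/3. Machine vertices: (57.79,26.08) → (110.37,29.63) → (158.08,27.50) → (200.93,19.70). Open path.

G21
G90
G00 X44.02 Y30.22
M4 S290
G1 X236.21 Y15.95 F4392
G1 X106.41 Y29.90
M5
G00 X57.79 Y26.08
M4 S500
G1 X110.37 Y29.63 F2203
G1 X158.08 Y27.50
G1 X200.93 Y19.70
M5
G00 X0.00 Y0.00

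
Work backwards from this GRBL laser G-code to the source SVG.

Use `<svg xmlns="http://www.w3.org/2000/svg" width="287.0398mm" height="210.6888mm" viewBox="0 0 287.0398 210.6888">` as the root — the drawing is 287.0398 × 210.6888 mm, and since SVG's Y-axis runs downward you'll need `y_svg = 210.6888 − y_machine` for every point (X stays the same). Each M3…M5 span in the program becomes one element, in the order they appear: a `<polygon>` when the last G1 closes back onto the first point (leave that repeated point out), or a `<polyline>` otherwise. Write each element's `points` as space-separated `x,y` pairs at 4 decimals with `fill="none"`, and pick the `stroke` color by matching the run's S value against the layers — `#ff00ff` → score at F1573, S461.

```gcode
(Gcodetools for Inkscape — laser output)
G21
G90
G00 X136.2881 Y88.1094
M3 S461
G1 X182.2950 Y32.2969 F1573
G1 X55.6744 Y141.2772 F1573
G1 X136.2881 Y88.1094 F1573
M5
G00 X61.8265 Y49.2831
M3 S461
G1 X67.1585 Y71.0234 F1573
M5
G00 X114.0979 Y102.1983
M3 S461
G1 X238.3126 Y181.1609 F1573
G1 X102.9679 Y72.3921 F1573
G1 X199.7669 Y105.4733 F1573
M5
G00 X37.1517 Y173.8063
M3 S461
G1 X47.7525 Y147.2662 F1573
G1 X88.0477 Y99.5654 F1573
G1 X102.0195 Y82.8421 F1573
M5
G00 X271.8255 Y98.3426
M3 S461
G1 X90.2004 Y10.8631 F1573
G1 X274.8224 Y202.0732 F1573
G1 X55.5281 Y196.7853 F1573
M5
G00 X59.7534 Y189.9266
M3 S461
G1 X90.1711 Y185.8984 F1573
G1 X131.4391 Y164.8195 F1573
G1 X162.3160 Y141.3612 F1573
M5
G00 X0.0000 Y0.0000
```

Machine Y-up, SVG Y-down with viewBox height 210.6888, so y_svg = 210.6888 − y_machine; X carries over. Every run uses S461, so all elements get stroke `#ff00ff` (score).

Run 1: The run returns to its start, so emit a `<polygon>` with points (Y-flipped): 136.2881,122.5794 182.2950,178.3919 55.6744,69.4116.

Run 2: The run is open, so emit a `<polyline>` with points (Y-flipped): 61.8265,161.4057 67.1585,139.6654.

Run 3: The run is open, so emit a `<polyline>` with points (Y-flipped): 114.0979,108.4905 238.3126,29.5279 102.9679,138.2967 199.7669,105.2155.

Run 4: The run is open, so emit a `<polyline>` with points (Y-flipped): 37.1517,36.8825 47.7525,63.4226 88.0477,111.1234 102.0195,127.8467.

Run 5: The run is open, so emit a `<polyline>` with points (Y-flipped): 271.8255,112.3462 90.2004,199.8257 274.8224,8.6156 55.5281,13.9035.

Run 6: The run is open, so emit a `<polyline>` with points (Y-flipped): 59.7534,20.7622 90.1711,24.7904 131.4391,45.8693 162.3160,69.3276.

<svg xmlns="http://www.w3.org/2000/svg" width="287.0398mm" height="210.6888mm" viewBox="0 0 287.0398 210.6888">
  <polygon points="136.2881,122.5794 182.2950,178.3919 55.6744,69.4116" fill="none" stroke="#ff00ff"/>
  <polyline points="61.8265,161.4057 67.1585,139.6654" fill="none" stroke="#ff00ff"/>
  <polyline points="114.0979,108.4905 238.3126,29.5279 102.9679,138.2967 199.7669,105.2155" fill="none" stroke="#ff00ff"/>
  <polyline points="37.1517,36.8825 47.7525,63.4226 88.0477,111.1234 102.0195,127.8467" fill="none" stroke="#ff00ff"/>
  <polyline points="271.8255,112.3462 90.2004,199.8257 274.8224,8.6156 55.5281,13.9035" fill="none" stroke="#ff00ff"/>
  <polyline points="59.7534,20.7622 90.1711,24.7904 131.4391,45.8693 162.3160,69.3276" fill="none" stroke="#ff00ff"/>
</svg>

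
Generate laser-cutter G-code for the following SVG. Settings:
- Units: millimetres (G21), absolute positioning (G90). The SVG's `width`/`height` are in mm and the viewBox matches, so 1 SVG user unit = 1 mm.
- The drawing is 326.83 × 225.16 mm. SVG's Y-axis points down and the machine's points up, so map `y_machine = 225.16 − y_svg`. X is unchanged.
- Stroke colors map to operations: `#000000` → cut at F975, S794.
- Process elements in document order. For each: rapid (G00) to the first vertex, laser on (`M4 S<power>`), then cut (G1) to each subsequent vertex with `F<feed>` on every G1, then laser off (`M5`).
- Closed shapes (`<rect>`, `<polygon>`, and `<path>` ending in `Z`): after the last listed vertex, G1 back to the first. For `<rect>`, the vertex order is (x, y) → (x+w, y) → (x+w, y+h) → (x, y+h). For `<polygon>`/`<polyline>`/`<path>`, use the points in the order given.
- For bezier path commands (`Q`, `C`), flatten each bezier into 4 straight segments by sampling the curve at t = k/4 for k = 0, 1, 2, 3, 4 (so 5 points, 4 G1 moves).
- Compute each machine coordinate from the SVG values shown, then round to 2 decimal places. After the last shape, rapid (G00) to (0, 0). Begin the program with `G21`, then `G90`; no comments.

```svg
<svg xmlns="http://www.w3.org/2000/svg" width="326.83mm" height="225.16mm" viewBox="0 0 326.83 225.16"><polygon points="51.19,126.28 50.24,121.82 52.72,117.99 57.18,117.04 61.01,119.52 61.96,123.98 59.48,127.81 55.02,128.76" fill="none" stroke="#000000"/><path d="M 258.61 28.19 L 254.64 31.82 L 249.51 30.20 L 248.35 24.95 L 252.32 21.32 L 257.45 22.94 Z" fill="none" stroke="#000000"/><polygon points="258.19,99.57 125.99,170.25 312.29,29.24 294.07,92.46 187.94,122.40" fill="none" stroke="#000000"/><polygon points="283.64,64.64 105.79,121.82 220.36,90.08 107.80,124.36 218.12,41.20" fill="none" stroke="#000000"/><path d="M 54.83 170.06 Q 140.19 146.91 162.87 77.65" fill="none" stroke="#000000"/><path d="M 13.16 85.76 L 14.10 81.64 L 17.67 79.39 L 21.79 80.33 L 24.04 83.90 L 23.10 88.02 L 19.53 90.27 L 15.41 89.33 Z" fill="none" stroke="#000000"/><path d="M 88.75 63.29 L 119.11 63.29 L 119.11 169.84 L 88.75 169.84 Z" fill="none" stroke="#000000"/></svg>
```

viewBox `0 0 326.83 225.16` with mm width/height → 1 unit = 1 mm. Flip: y_m = 225.16 − y_svg.

**Shape 1** — `<polygon>` regular polygon, stroke `#000000` → cut (S794, F975). Machine vertices: (51.19,98.88) → (50.24,103.34) → (52.72,107.17) → (57.18,108.12) → (61.01,105.64) → (61.96,101.18) → (59.48,97.35) → (55.02,96.40) → (51.19,98.88). Closed: final G1 returns to the first vertex.

**Shape 2** — `<path>` regular polygon, stroke `#000000` → cut (S794, F975). Machine vertices: (258.61,196.97) → (254.64,193.34) → (249.51,194.96) → (248.35,200.21) → (252.32,203.84) → (257.45,202.22) → (258.61,196.97). Closed: final G1 returns to the first vertex.

**Shape 3** — `<polygon>` closed polygon, stroke `#000000` → cut (S794, F975). Machine vertices: (258.19,125.59) → (125.99,54.91) → (312.29,195.92) → (294.07,132.70) → (187.94,102.76) → (258.19,125.59). Closed: final G1 returns to the first vertex.

**Shape 4** — `<polygon>` closed polygon, stroke `#000000` → cut (S794, F975). Machine vertices: (283.64,160.52) → (105.79,103.34) → (220.36,135.08) → (107.80,100.80) → (218.12,183.96) → (283.64,160.52). Closed: final G1 returns to the first vertex.

**Shape 5** — `<path>` quadratic bezier, stroke `#000000` → cut (S794, F975). Control points (SVG): P0=(54.83,170.06), P1=(140.19,146.91), P2=(162.87,77.65); sampled at t=k/4. Machine vertices: (54.83,55.10) → (93.59,69.56) → (124.52,89.78) → (147.61,115.76) → (162.87,147.51). Open path.

**Shape 6** — `<path>` regular polygon, stroke `#000000` → cut (S794, F975). Machine vertices: (13.16,139.40) → (14.10,143.52) → (17.67,145.77) → (21.79,144.83) → (24.04,141.26) → (23.10,137.14) → (19.53,134.89) → (15.41,135.83) → (13.16,139.40). Closed: final G1 returns to the first vertex.

**Shape 7** — `<path>` rectangle, stroke `#000000` → cut (S794, F975). Machine vertices: (88.75,161.87) → (119.11,161.87) → (119.11,55.32) → (88.75,55.32) → (88.75,161.87). Closed: final G1 returns to the first vertex.

G21
G90
G00 X51.19 Y98.88
M4 S794
G1 X50.24 Y103.34 F975
G1 X52.72 Y107.17 F975
G1 X57.18 Y108.12 F975
G1 X61.01 Y105.64 F975
G1 X61.96 Y101.18 F975
G1 X59.48 Y97.35 F975
G1 X55.02 Y96.40 F975
G1 X51.19 Y98.88 F975
M5
G00 X258.61 Y196.97
M4 S794
G1 X254.64 Y193.34 F975
G1 X249.51 Y194.96 F975
G1 X248.35 Y200.21 F975
G1 X252.32 Y203.84 F975
G1 X257.45 Y202.22 F975
G1 X258.61 Y196.97 F975
M5
G00 X258.19 Y125.59
M4 S794
G1 X125.99 Y54.91 F975
G1 X312.29 Y195.92 F975
G1 X294.07 Y132.70 F975
G1 X187.94 Y102.76 F975
G1 X258.19 Y125.59 F975
M5
G00 X283.64 Y160.52
M4 S794
G1 X105.79 Y103.34 F975
G1 X220.36 Y135.08 F975
G1 X107.80 Y100.80 F975
G1 X218.12 Y183.96 F975
G1 X283.64 Y160.52 F975
M5
G00 X54.83 Y55.10
M4 S794
G1 X93.59 Y69.56 F975
G1 X124.52 Y89.78 F975
G1 X147.61 Y115.76 F975
G1 X162.87 Y147.51 F975
M5
G00 X13.16 Y139.40
M4 S794
G1 X14.10 Y143.52 F975
G1 X17.67 Y145.77 F975
G1 X21.79 Y144.83 F975
G1 X24.04 Y141.26 F975
G1 X23.10 Y137.14 F975
G1 X19.53 Y134.89 F975
G1 X15.41 Y135.83 F975
G1 X13.16 Y139.40 F975
M5
G00 X88.75 Y161.87
M4 S794
G1 X119.11 Y161.87 F975
G1 X119.11 Y55.32 F975
G1 X88.75 Y55.32 F975
G1 X88.75 Y161.87 F975
M5
G00 X0.00 Y0.00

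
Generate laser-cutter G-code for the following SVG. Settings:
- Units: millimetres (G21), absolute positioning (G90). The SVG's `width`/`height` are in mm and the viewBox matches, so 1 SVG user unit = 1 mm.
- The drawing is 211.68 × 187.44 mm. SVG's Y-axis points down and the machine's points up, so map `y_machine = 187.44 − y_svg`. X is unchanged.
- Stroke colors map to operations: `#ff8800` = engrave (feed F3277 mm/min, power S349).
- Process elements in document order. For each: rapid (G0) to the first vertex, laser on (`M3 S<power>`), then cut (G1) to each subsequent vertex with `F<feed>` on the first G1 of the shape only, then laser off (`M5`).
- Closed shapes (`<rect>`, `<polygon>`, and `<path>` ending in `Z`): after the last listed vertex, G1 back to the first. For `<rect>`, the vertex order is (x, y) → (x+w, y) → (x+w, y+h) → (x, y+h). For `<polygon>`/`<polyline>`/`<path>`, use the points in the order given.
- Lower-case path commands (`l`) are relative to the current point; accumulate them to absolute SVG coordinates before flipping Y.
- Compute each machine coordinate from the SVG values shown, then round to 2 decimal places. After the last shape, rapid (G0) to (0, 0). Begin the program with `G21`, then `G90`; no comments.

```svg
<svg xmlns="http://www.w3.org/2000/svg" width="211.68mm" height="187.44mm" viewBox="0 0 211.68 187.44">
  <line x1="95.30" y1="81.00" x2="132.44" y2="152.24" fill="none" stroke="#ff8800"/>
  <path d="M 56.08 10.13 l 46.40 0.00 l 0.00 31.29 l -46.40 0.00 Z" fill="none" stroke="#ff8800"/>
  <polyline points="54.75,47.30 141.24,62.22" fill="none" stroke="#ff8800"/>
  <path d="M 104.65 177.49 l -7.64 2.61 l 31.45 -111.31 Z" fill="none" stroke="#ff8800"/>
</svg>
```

Since the viewBox matches the mm dimensions, user units are millimetres directly. The only transform is the Y-flip y_m = 187.44 − y_svg.

Shape 1 is a line segment drawn with `<line>`. Its stroke #ff8800 means engrave at S349, F3277. After flipping Y the toolpath is (95.30,106.44) → (132.44,35.20).

Shape 2 is a rectangle drawn with `<path>`. Its stroke #ff8800 means engrave at S349, F3277. After flipping Y the toolpath is (56.08,177.31) → (102.48,177.31) → (102.48,146.02) → (56.08,146.02) → (56.08,177.31), returning to the start.

Shape 3 is a line segment drawn with `<polyline>`. Its stroke #ff8800 means engrave at S349, F3277. After flipping Y the toolpath is (54.75,140.14) → (141.24,125.22).

Shape 4 is a closed polygon drawn with `<path>`. Its stroke #ff8800 means engrave at S349, F3277. After flipping Y the toolpath is (104.65,9.95) → (97.01,7.34) → (128.46,118.65) → (104.65,9.95), returning to the start.

G21
G90
G0 X95.30 Y106.44
M3 S349
G1 X132.44 Y35.20 F3277
M5
G0 X56.08 Y177.31
M3 S349
G1 X102.48 Y177.31 F3277
G1 X102.48 Y146.02
G1 X56.08 Y146.02
G1 X56.08 Y177.31
M5
G0 X54.75 Y140.14
M3 S349
G1 X141.24 Y125.22 F3277
M5
G0 X104.65 Y9.95
M3 S349
G1 X97.01 Y7.34 F3277
G1 X128.46 Y118.65
G1 X104.65 Y9.95
M5
G0 X0.00 Y0.00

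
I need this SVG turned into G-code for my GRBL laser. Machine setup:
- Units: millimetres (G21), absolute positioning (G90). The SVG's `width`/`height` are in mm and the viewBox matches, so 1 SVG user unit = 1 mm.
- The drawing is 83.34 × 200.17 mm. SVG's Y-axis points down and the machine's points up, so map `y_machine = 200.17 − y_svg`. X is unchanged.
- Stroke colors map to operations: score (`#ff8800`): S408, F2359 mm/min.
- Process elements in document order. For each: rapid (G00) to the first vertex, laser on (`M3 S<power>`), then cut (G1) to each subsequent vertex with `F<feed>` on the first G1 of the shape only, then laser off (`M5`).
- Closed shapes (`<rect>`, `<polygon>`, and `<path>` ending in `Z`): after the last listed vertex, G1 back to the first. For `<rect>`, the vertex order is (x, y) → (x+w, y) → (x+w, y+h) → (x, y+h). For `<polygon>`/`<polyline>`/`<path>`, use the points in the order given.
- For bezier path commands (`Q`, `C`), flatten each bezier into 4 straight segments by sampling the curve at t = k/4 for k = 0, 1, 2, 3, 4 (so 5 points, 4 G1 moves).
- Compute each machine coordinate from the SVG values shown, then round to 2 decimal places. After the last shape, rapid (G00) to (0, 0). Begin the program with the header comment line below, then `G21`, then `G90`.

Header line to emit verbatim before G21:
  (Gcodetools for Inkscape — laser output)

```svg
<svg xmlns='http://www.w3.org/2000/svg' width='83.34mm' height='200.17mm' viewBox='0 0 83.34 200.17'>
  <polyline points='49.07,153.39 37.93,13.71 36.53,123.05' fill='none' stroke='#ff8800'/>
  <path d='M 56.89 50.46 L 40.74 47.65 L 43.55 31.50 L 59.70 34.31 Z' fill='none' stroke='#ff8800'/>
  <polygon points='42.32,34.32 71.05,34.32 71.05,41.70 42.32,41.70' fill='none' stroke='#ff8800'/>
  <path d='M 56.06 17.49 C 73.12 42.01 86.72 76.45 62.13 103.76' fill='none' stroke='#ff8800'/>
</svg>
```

1 u = 1 mm; y_m = 200.17 − y.

[1] `<polyline>` open polyline, #ff8800→score S408 F2359: (49.07,46.78) → (37.93,186.46) → (36.53,77.12)

[2] `<path>` regular polygon, #ff8800→score S408 F2359: (56.89,149.71) → (40.74,152.52) → (43.55,168.67) → (59.70,165.86) → (56.89,149.71) (closed)

[3] `<polygon>` rectangle, #ff8800→score S408 F2359: (42.32,165.85) → (71.05,165.85) → (71.05,158.47) → (42.32,158.47) → (42.32,165.85) (closed)

[4] `<path>` cubic bezier, #ff8800→score S408 F2359: (56.06,182.68) → (67.66,162.70) → (74.71,140.59) → (73.95,117.96) → (62.13,96.41)

(Gcodetools for Inkscape — laser output)
G21
G90
G00 X49.07 Y46.78
M3 S408
G1 X37.93 Y186.46 F2359
G1 X36.53 Y77.12
M5
G00 X56.89 Y149.71
M3 S408
G1 X40.74 Y152.52 F2359
G1 X43.55 Y168.67
G1 X59.70 Y165.86
G1 X56.89 Y149.71
M5
G00 X42.32 Y165.85
M3 S408
G1 X71.05 Y165.85 F2359
G1 X71.05 Y158.47
G1 X42.32 Y158.47
G1 X42.32 Y165.85
M5
G00 X56.06 Y182.68
M3 S408
G1 X67.66 Y162.70 F2359
G1 X74.71 Y140.59
G1 X73.95 Y117.96
G1 X62.13 Y96.41
M5
G00 X0.00 Y0.00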